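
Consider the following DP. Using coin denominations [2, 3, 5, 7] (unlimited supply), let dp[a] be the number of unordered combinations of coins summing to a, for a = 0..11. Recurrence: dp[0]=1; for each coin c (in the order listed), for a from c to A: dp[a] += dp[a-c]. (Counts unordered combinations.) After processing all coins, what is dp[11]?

after  coin     0     1     2     3     4     5     6     7     8     9    10    11
          2     1     0     1     0     1     0     1     0     1     0     1     0
          3     1     0     1     1     1     1     2     1     2     2     2     2
          5     1     0     1     1     1     2     2     2     3     3     4     4
          7     1     0     1     1     1     2     2     3     3     4     5     5

5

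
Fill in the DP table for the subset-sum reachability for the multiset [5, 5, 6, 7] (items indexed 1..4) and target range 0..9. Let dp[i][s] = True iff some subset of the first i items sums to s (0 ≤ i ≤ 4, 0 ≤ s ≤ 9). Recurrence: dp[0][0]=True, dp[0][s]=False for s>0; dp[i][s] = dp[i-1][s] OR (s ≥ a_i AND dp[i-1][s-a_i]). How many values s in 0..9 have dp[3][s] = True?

i\s   0   1   2   3   4   5   6   7   8   9
  0   T   F   F   F   F   F   F   F   F   F
  1   T   F   F   F   F   T   F   F   F   F
  2   T   F   F   F   F   T   F   F   F   F
  3   T   F   F   F   F   T   T   F   F   F
  4   T   F   F   F   F   T   T   T   F   F

3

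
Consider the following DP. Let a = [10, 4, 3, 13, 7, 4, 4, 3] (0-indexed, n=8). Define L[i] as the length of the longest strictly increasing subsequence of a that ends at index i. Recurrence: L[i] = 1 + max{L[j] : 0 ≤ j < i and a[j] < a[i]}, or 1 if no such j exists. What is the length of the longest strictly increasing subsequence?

2

   i    0    1    2    3    4    5    6    7
a[i]   10    4    3   13    7    4    4    3
L[i]    1    1    1    2    2    2    2    1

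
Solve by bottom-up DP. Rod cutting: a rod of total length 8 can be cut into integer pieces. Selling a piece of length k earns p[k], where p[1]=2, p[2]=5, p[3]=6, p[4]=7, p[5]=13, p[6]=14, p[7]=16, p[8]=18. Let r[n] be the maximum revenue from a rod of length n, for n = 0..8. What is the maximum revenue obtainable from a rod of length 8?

   n    0    1    2    3    4    5    6    7    8
r[n]    0    2    5    7   10   13   15   18   20

20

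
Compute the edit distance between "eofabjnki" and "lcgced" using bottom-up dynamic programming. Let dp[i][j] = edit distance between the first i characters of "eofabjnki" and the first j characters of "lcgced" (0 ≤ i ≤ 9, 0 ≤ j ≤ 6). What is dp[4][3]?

   ''  l  c  g  c  e  d
''  0  1  2  3  4  5  6
 e  1  1  2  3  4  4  5
 o  2  2  2  3  4  5  5
 f  3  3  3  3  4  5  6
 a  4  4  4  4  4  5  6
 b  5  5  5  5  5  5  6
 j  6  6  6  6  6  6  6
 n  7  7  7  7  7  7  7
 k  8  8  8  8  8  8  8
 i  9  9  9  9  9  9  9

4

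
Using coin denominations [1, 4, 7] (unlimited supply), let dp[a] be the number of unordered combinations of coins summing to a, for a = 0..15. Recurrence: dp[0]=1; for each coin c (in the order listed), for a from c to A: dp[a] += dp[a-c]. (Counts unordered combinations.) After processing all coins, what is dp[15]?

after  coin     0     1     2     3     4     5     6     7     8     9    10    11    12    13    14    15
          1     1     1     1     1     1     1     1     1     1     1     1     1     1     1     1     1
          4     1     1     1     1     2     2     2     2     3     3     3     3     4     4     4     4
          7     1     1     1     1     2     2     2     3     4     4     4     5     6     6     7     8

8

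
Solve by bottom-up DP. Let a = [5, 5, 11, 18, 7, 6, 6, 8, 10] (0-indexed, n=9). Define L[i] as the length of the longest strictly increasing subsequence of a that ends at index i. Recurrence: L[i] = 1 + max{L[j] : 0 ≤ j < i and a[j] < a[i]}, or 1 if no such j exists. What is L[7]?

   i    0    1    2    3    4    5    6    7    8
a[i]    5    5   11   18    7    6    6    8   10
L[i]    1    1    2    3    2    2    2    3    4

3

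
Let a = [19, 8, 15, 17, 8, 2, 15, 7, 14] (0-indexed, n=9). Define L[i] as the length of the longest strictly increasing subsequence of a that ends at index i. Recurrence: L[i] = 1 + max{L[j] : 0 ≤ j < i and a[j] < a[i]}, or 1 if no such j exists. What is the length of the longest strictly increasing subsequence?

3

   i    0    1    2    3    4    5    6    7    8
a[i]   19    8   15   17    8    2   15    7   14
L[i]    1    1    2    3    1    1    2    2    3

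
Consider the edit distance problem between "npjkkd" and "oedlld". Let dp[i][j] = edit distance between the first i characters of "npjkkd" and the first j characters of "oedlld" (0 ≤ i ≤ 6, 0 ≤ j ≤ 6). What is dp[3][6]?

   ''  o  e  d  l  l  d
''  0  1  2  3  4  5  6
 n  1  1  2  3  4  5  6
 p  2  2  2  3  4  5  6
 j  3  3  3  3  4  5  6
 k  4  4  4  4  4  5  6
 k  5  5  5  5  5  5  6
 d  6  6  6  5  6  6  5

6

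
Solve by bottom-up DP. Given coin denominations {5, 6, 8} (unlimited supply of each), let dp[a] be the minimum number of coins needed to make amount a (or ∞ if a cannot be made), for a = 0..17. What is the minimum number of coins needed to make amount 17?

 a  0  1  2  3  4  5  6  7  8  9 10 11 12 13 14 15 16 17
dp  0  -  -  -  -  1  1  -  1  -  2  2  2  2  2  3  2  3
(- denotes ∞ / unreachable)

3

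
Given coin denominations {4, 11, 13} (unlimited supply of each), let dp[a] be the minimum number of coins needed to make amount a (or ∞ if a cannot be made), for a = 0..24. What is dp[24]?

 a  0  1  2  3  4  5  6  7  8  9 10 11 12 13 14 15 16 17 18 19 20 21 22 23 24
dp  0  -  -  -  1  -  -  -  2  -  -  1  3  1  -  2  4  2  -  3  5  3  2  4  2
(- denotes ∞ / unreachable)

2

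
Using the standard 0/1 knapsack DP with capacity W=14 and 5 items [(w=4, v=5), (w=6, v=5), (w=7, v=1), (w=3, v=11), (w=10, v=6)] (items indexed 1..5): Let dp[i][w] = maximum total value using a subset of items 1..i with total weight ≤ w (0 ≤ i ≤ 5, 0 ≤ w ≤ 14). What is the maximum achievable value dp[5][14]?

i\w   0   1   2   3   4   5   6   7   8   9  10  11  12  13  14
  0   0   0   0   0   0   0   0   0   0   0   0   0   0   0   0
  1   0   0   0   0   5   5   5   5   5   5   5   5   5   5   5
  2   0   0   0   0   5   5   5   5   5   5  10  10  10  10  10
  3   0   0   0   0   5   5   5   5   5   5  10  10  10  10  10
  4   0   0   0  11  11  11  11  16  16  16  16  16  16  21  21
  5   0   0   0  11  11  11  11  16  16  16  16  16  16  21  21

21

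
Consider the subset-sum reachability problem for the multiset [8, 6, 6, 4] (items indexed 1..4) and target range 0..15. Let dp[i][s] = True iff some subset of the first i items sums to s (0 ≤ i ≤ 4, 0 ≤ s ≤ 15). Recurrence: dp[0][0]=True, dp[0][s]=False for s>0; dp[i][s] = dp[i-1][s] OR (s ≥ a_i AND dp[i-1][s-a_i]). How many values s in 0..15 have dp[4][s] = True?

i\s   0   1   2   3   4   5   6   7   8   9  10  11  12  13  14  15
  0   T   F   F   F   F   F   F   F   F   F   F   F   F   F   F   F
  1   T   F   F   F   F   F   F   F   T   F   F   F   F   F   F   F
  2   T   F   F   F   F   F   T   F   T   F   F   F   F   F   T   F
  3   T   F   F   F   F   F   T   F   T   F   F   F   T   F   T   F
  4   T   F   F   F   T   F   T   F   T   F   T   F   T   F   T   F

7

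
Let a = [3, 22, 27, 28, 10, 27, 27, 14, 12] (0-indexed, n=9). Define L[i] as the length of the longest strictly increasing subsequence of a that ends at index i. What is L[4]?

   i    0    1    2    3    4    5    6    7    8
a[i]    3   22   27   28   10   27   27   14   12
L[i]    1    2    3    4    2    3    3    3    3

2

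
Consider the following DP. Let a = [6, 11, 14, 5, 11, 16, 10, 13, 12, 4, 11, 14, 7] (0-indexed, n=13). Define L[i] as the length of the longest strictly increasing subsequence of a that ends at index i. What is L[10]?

3

   i    0    1    2    3    4    5    6    7    8    9   10   11   12
a[i]    6   11   14    5   11   16   10   13   12    4   11   14    7
L[i]    1    2    3    1    2    4    2    3    3    1    3    4    2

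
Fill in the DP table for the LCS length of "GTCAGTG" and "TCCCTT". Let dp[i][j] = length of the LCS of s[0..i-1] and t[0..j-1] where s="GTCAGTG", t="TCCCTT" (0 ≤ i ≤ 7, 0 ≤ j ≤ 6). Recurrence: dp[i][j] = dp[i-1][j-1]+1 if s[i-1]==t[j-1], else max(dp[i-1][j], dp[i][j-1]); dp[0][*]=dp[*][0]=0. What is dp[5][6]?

   ''  T  C  C  C  T  T
''  0  0  0  0  0  0  0
 G  0  0  0  0  0  0  0
 T  0  1  1  1  1  1  1
 C  0  1  2  2  2  2  2
 A  0  1  2  2  2  2  2
 G  0  1  2  2  2  2  2
 T  0  1  2  2  2  3  3
 G  0  1  2  2  2  3  3

2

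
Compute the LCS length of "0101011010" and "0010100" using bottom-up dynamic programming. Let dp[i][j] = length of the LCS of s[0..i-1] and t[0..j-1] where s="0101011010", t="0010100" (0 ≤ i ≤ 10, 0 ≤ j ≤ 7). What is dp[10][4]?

   ''  0  0  1  0  1  0  0
''  0  0  0  0  0  0  0  0
 0  0  1  1  1  1  1  1  1
 1  0  1  1  2  2  2  2  2
 0  0  1  2  2  3  3  3  3
 1  0  1  2  3  3  4  4  4
 0  0  1  2  3  4  4  5  5
 1  0  1  2  3  4  5  5  5
 1  0  1  2  3  4  5  5  5
 0  0  1  2  3  4  5  6  6
 1  0  1  2  3  4  5  6  6
 0  0  1  2  3  4  5  6  7

4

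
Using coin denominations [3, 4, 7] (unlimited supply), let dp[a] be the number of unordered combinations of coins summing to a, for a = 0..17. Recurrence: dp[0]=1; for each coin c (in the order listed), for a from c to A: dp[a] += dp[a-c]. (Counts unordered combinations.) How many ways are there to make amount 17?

3

after  coin     0     1     2     3     4     5     6     7     8     9    10    11    12    13    14    15    16    17
          3     1     0     0     1     0     0     1     0     0     1     0     0     1     0     0     1     0     0
          4     1     0     0     1     1     0     1     1     1     1     1     1     2     1     1     2     2     1
          7     1     0     0     1     1     0     1     2     1     1     2     2     2     2     3     3     3     3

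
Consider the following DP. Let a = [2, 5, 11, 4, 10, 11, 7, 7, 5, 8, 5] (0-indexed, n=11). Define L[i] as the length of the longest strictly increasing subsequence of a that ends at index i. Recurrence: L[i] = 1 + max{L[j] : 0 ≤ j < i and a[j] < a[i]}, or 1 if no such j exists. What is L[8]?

3

   i    0    1    2    3    4    5    6    7    8    9   10
a[i]    2    5   11    4   10   11    7    7    5    8    5
L[i]    1    2    3    2    3    4    3    3    3    4    3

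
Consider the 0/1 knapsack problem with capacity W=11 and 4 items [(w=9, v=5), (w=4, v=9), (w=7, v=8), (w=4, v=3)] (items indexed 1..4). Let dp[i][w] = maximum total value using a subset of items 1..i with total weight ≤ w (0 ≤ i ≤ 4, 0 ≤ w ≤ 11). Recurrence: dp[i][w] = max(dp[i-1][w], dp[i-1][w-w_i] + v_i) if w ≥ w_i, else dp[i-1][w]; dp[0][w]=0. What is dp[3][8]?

9

i\w   0   1   2   3   4   5   6   7   8   9  10  11
  0   0   0   0   0   0   0   0   0   0   0   0   0
  1   0   0   0   0   0   0   0   0   0   5   5   5
  2   0   0   0   0   9   9   9   9   9   9   9   9
  3   0   0   0   0   9   9   9   9   9   9   9  17
  4   0   0   0   0   9   9   9   9  12  12  12  17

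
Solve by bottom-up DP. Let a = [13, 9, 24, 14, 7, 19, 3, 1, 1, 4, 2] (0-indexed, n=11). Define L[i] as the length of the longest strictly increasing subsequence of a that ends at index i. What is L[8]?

   i    0    1    2    3    4    5    6    7    8    9   10
a[i]   13    9   24   14    7   19    3    1    1    4    2
L[i]    1    1    2    2    1    3    1    1    1    2    2

1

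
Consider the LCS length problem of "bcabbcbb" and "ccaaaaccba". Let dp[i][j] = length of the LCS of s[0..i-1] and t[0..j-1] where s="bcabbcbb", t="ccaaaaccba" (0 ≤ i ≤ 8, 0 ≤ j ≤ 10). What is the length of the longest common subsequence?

4

   ''  c  c  a  a  a  a  c  c  b  a
''  0  0  0  0  0  0  0  0  0  0  0
 b  0  0  0  0  0  0  0  0  0  1  1
 c  0  1  1  1  1  1  1  1  1  1  1
 a  0  1  1  2  2  2  2  2  2  2  2
 b  0  1  1  2  2  2  2  2  2  3  3
 b  0  1  1  2  2  2  2  2  2  3  3
 c  0  1  2  2  2  2  2  3  3  3  3
 b  0  1  2  2  2  2  2  3  3  4  4
 b  0  1  2  2  2  2  2  3  3  4  4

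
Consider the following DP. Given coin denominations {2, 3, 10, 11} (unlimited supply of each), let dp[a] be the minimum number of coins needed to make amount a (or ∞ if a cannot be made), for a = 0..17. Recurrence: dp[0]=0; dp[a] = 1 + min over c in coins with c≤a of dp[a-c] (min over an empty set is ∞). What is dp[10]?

 a  0  1  2  3  4  5  6  7  8  9 10 11 12 13 14 15 16 17
dp  0  -  1  1  2  2  2  3  3  3  1  1  2  2  2  3  3  3
(- denotes ∞ / unreachable)

1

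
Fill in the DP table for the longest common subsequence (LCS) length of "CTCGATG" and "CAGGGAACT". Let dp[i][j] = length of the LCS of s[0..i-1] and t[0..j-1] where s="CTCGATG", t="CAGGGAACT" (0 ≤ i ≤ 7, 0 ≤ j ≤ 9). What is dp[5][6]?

3

   ''  C  A  G  G  G  A  A  C  T
''  0  0  0  0  0  0  0  0  0  0
 C  0  1  1  1  1  1  1  1  1  1
 T  0  1  1  1  1  1  1  1  1  2
 C  0  1  1  1  1  1  1  1  2  2
 G  0  1  1  2  2  2  2  2  2  2
 A  0  1  2  2  2  2  3  3  3  3
 T  0  1  2  2  2  2  3  3  3  4
 G  0  1  2  3  3  3  3  3  3  4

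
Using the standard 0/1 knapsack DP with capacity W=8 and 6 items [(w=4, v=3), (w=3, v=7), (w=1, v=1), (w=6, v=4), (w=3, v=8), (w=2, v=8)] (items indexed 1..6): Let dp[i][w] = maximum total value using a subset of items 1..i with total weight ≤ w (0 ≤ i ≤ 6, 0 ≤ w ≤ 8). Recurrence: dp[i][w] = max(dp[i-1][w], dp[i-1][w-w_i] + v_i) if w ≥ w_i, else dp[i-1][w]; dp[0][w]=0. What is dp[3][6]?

8

i\w   0   1   2   3   4   5   6   7   8
  0   0   0   0   0   0   0   0   0   0
  1   0   0   0   0   3   3   3   3   3
  2   0   0   0   7   7   7   7  10  10
  3   0   1   1   7   8   8   8  10  11
  4   0   1   1   7   8   8   8  10  11
  5   0   1   1   8   9   9  15  16  16
  6   0   1   8   9   9  16  17  17  23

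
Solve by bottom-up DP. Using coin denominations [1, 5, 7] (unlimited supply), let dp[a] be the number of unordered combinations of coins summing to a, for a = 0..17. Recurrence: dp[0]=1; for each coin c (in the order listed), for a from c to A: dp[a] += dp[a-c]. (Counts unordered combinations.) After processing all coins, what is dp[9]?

3

after  coin     0     1     2     3     4     5     6     7     8     9    10    11    12    13    14    15    16    17
          1     1     1     1     1     1     1     1     1     1     1     1     1     1     1     1     1     1     1
          5     1     1     1     1     1     2     2     2     2     2     3     3     3     3     3     4     4     4
          7     1     1     1     1     1     2     2     3     3     3     4     4     5     5     6     7     7     8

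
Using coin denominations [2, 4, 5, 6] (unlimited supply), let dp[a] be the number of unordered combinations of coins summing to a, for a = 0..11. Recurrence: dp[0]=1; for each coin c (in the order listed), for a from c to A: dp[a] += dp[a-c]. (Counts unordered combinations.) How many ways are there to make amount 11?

3

after  coin     0     1     2     3     4     5     6     7     8     9    10    11
          2     1     0     1     0     1     0     1     0     1     0     1     0
          4     1     0     1     0     2     0     2     0     3     0     3     0
          5     1     0     1     0     2     1     2     1     3     2     4     2
          6     1     0     1     0     2     1     3     1     4     2     6     3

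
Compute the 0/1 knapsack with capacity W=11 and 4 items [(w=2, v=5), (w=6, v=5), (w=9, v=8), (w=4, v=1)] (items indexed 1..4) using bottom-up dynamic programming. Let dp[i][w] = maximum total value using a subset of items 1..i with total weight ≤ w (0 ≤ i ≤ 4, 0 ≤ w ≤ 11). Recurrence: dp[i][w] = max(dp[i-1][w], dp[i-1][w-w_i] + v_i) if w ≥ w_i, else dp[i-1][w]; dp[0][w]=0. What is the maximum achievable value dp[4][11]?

i\w   0   1   2   3   4   5   6   7   8   9  10  11
  0   0   0   0   0   0   0   0   0   0   0   0   0
  1   0   0   5   5   5   5   5   5   5   5   5   5
  2   0   0   5   5   5   5   5   5  10  10  10  10
  3   0   0   5   5   5   5   5   5  10  10  10  13
  4   0   0   5   5   5   5   6   6  10  10  10  13

13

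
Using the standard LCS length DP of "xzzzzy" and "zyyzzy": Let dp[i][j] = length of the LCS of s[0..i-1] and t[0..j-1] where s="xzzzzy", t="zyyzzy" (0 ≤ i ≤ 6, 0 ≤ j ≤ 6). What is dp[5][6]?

3

   ''  z  y  y  z  z  y
''  0  0  0  0  0  0  0
 x  0  0  0  0  0  0  0
 z  0  1  1  1  1  1  1
 z  0  1  1  1  2  2  2
 z  0  1  1  1  2  3  3
 z  0  1  1  1  2  3  3
 y  0  1  2  2  2  3  4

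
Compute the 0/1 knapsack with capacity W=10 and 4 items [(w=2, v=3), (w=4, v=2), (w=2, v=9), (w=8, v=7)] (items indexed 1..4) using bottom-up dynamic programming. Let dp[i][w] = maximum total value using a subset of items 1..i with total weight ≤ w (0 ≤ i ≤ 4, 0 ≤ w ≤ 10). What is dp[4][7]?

12

i\w   0   1   2   3   4   5   6   7   8   9  10
  0   0   0   0   0   0   0   0   0   0   0   0
  1   0   0   3   3   3   3   3   3   3   3   3
  2   0   0   3   3   3   3   5   5   5   5   5
  3   0   0   9   9  12  12  12  12  14  14  14
  4   0   0   9   9  12  12  12  12  14  14  16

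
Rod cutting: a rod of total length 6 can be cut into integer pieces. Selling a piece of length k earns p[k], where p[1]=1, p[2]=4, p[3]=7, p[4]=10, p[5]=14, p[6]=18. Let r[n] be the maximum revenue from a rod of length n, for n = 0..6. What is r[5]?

   n    0    1    2    3    4    5    6
r[n]    0    1    4    7   10   14   18

14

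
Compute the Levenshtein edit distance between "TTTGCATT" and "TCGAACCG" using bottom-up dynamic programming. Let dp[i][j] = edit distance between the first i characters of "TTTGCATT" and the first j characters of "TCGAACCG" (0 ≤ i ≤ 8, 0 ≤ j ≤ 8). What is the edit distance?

   ''  T  C  G  A  A  C  C  G
''  0  1  2  3  4  5  6  7  8
 T  1  0  1  2  3  4  5  6  7
 T  2  1  1  2  3  4  5  6  7
 T  3  2  2  2  3  4  5  6  7
 G  4  3  3  2  3  4  5  6  6
 C  5  4  3  3  3  4  4  5  6
 A  6  5  4  4  3  3  4  5  6
 T  7  6  5  5  4  4  4  5  6
 T  8  7  6  6  5  5  5  5  6

6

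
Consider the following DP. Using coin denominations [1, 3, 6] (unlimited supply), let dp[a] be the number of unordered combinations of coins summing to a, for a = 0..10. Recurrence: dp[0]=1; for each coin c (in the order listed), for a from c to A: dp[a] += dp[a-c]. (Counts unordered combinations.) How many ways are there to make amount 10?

after  coin     0     1     2     3     4     5     6     7     8     9    10
          1     1     1     1     1     1     1     1     1     1     1     1
          3     1     1     1     2     2     2     3     3     3     4     4
          6     1     1     1     2     2     2     4     4     4     6     6

6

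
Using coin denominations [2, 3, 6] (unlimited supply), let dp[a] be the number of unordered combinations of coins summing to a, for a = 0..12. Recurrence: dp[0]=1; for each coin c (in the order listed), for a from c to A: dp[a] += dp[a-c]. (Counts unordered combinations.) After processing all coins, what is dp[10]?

3

after  coin     0     1     2     3     4     5     6     7     8     9    10    11    12
          2     1     0     1     0     1     0     1     0     1     0     1     0     1
          3     1     0     1     1     1     1     2     1     2     2     2     2     3
          6     1     0     1     1     1     1     3     1     3     3     3     3     6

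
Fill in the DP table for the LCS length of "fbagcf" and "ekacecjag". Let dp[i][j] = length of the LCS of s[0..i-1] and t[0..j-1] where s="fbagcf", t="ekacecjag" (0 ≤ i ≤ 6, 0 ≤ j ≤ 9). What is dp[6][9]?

2

   ''  e  k  a  c  e  c  j  a  g
''  0  0  0  0  0  0  0  0  0  0
 f  0  0  0  0  0  0  0  0  0  0
 b  0  0  0  0  0  0  0  0  0  0
 a  0  0  0  1  1  1  1  1  1  1
 g  0  0  0  1  1  1  1  1  1  2
 c  0  0  0  1  2  2  2  2  2  2
 f  0  0  0  1  2  2  2  2  2  2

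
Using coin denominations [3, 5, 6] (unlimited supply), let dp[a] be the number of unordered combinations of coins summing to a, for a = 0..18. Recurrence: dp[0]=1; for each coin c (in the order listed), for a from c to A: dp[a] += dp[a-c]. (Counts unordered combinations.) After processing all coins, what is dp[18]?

5

after  coin     0     1     2     3     4     5     6     7     8     9    10    11    12    13    14    15    16    17    18
          3     1     0     0     1     0     0     1     0     0     1     0     0     1     0     0     1     0     0     1
          5     1     0     0     1     0     1     1     0     1     1     1     1     1     1     1     2     1     1     2
          6     1     0     0     1     0     1     2     0     1     2     1     2     3     1     2     4     2     3     5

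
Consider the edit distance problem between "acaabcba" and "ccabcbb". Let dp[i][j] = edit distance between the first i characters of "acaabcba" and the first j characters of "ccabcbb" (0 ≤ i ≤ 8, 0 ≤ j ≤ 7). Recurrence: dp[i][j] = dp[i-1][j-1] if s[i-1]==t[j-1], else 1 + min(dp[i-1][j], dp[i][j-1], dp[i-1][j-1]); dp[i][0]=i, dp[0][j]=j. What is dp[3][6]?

4

   ''  c  c  a  b  c  b  b
''  0  1  2  3  4  5  6  7
 a  1  1  2  2  3  4  5  6
 c  2  1  1  2  3  3  4  5
 a  3  2  2  1  2  3  4  5
 a  4  3  3  2  2  3  4  5
 b  5  4  4  3  2  3  3  4
 c  6  5  4  4  3  2  3  4
 b  7  6  5  5  4  3  2  3
 a  8  7  6  5  5  4  3  3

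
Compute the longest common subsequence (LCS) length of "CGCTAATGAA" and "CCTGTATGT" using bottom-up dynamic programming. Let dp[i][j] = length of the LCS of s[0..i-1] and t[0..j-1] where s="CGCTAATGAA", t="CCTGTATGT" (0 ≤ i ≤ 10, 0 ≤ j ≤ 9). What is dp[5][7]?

4

   ''  C  C  T  G  T  A  T  G  T
''  0  0  0  0  0  0  0  0  0  0
 C  0  1  1  1  1  1  1  1  1  1
 G  0  1  1  1  2  2  2  2  2  2
 C  0  1  2  2  2  2  2  2  2  2
 T  0  1  2  3  3  3  3  3  3  3
 A  0  1  2  3  3  3  4  4  4  4
 A  0  1  2  3  3  3  4  4  4  4
 T  0  1  2  3  3  4  4  5  5  5
 G  0  1  2  3  4  4  4  5  6  6
 A  0  1  2  3  4  4  5  5  6  6
 A  0  1  2  3  4  4  5  5  6  6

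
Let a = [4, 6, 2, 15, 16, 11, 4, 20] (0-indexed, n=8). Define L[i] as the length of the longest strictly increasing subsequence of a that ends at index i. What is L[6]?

2

   i    0    1    2    3    4    5    6    7
a[i]    4    6    2   15   16   11    4   20
L[i]    1    2    1    3    4    3    2    5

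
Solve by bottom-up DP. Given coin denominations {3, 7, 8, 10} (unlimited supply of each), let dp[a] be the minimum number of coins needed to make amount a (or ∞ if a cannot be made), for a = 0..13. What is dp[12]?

4

 a  0  1  2  3  4  5  6  7  8  9 10 11 12 13
dp  0  -  -  1  -  -  2  1  1  3  1  2  4  2
(- denotes ∞ / unreachable)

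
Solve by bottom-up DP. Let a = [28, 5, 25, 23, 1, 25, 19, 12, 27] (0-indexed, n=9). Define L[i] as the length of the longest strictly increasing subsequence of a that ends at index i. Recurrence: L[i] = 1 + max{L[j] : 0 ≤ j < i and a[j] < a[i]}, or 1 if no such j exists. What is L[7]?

   i    0    1    2    3    4    5    6    7    8
a[i]   28    5   25   23    1   25   19   12   27
L[i]    1    1    2    2    1    3    2    2    4

2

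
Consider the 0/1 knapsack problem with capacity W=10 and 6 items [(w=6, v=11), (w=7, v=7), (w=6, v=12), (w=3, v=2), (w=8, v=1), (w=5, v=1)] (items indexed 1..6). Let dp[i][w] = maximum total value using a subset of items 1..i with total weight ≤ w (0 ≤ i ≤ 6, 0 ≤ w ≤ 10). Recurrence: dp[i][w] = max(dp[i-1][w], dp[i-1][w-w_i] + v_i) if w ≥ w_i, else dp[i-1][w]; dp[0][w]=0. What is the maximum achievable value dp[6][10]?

i\w   0   1   2   3   4   5   6   7   8   9  10
  0   0   0   0   0   0   0   0   0   0   0   0
  1   0   0   0   0   0   0  11  11  11  11  11
  2   0   0   0   0   0   0  11  11  11  11  11
  3   0   0   0   0   0   0  12  12  12  12  12
  4   0   0   0   2   2   2  12  12  12  14  14
  5   0   0   0   2   2   2  12  12  12  14  14
  6   0   0   0   2   2   2  12  12  12  14  14

14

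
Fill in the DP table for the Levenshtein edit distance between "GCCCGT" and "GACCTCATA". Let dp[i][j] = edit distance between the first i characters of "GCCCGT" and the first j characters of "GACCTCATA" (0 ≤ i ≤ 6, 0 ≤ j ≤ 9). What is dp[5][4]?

2

   ''  G  A  C  C  T  C  A  T  A
''  0  1  2  3  4  5  6  7  8  9
 G  1  0  1  2  3  4  5  6  7  8
 C  2  1  1  1  2  3  4  5  6  7
 C  3  2  2  1  1  2  3  4  5  6
 C  4  3  3  2  1  2  2  3  4  5
 G  5  4  4  3  2  2  3  3  4  5
 T  6  5  5  4  3  2  3  4  3  4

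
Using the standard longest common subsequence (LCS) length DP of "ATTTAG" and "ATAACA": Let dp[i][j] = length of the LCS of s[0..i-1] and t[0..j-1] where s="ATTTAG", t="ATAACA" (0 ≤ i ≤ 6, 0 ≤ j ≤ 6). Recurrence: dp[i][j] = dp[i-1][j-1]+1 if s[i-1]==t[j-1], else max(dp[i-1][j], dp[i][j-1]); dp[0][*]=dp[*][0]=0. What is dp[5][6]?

3

   ''  A  T  A  A  C  A
''  0  0  0  0  0  0  0
 A  0  1  1  1  1  1  1
 T  0  1  2  2  2  2  2
 T  0  1  2  2  2  2  2
 T  0  1  2  2  2  2  2
 A  0  1  2  3  3  3  3
 G  0  1  2  3  3  3  3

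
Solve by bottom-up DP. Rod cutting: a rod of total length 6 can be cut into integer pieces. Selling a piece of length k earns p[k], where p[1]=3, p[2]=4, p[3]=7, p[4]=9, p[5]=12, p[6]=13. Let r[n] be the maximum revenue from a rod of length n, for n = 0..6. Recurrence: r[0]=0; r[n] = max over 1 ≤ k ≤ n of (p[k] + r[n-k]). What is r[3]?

   n    0    1    2    3    4    5    6
r[n]    0    3    6    9   12   15   18

9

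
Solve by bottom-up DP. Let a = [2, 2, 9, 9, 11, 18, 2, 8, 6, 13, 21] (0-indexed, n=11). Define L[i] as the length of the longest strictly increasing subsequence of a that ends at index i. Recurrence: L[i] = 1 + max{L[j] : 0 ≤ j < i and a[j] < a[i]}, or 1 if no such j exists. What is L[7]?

2

   i    0    1    2    3    4    5    6    7    8    9   10
a[i]    2    2    9    9   11   18    2    8    6   13   21
L[i]    1    1    2    2    3    4    1    2    2    4    5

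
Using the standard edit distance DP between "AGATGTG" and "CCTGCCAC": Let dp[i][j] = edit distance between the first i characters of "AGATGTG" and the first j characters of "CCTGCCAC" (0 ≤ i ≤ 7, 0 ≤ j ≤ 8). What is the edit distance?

   ''  C  C  T  G  C  C  A  C
''  0  1  2  3  4  5  6  7  8
 A  1  1  2  3  4  5  6  6  7
 G  2  2  2  3  3  4  5  6  7
 A  3  3  3  3  4  4  5  5  6
 T  4  4  4  3  4  5  5  6  6
 G  5  5  5  4  3  4  5  6  7
 T  6  6  6  5  4  4  5  6  7
 G  7  7  7  6  5  5  5  6  7

7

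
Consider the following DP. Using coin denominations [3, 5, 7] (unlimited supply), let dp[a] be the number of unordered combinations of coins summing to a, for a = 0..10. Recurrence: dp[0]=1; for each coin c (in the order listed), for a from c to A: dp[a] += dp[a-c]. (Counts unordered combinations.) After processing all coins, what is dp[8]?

1

after  coin     0     1     2     3     4     5     6     7     8     9    10
          3     1     0     0     1     0     0     1     0     0     1     0
          5     1     0     0     1     0     1     1     0     1     1     1
          7     1     0     0     1     0     1     1     1     1     1     2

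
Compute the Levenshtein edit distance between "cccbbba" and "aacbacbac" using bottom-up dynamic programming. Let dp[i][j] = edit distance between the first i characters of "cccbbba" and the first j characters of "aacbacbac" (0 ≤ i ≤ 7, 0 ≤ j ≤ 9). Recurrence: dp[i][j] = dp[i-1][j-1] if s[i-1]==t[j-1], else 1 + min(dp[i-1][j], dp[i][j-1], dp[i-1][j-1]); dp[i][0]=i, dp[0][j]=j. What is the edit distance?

5

   ''  a  a  c  b  a  c  b  a  c
''  0  1  2  3  4  5  6  7  8  9
 c  1  1  2  2  3  4  5  6  7  8
 c  2  2  2  2  3  4  4  5  6  7
 c  3  3  3  2  3  4  4  5  6  6
 b  4  4  4  3  2  3  4  4  5  6
 b  5  5  5  4  3  3  4  4  5  6
 b  6  6  6  5  4  4  4  4  5  6
 a  7  6  6  6  5  4  5  5  4  5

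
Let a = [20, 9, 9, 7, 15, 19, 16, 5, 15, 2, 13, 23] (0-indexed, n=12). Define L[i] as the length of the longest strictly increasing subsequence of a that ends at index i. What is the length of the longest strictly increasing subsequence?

4

   i    0    1    2    3    4    5    6    7    8    9   10   11
a[i]   20    9    9    7   15   19   16    5   15    2   13   23
L[i]    1    1    1    1    2    3    3    1    2    1    2    4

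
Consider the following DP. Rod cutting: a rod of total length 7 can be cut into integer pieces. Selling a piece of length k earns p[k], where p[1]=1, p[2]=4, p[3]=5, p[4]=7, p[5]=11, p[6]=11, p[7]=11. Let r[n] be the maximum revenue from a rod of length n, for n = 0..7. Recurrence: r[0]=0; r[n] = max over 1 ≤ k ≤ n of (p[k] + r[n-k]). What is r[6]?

   n    0    1    2    3    4    5    6    7
r[n]    0    1    4    5    8   11   12   15

12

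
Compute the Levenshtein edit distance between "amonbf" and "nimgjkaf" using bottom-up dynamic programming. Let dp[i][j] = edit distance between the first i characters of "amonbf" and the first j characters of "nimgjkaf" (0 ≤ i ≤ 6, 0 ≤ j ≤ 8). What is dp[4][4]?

4

   ''  n  i  m  g  j  k  a  f
''  0  1  2  3  4  5  6  7  8
 a  1  1  2  3  4  5  6  6  7
 m  2  2  2  2  3  4  5  6  7
 o  3  3  3  3  3  4  5  6  7
 n  4  3  4  4  4  4  5  6  7
 b  5  4  4  5  5  5  5  6  7
 f  6  5  5  5  6  6  6  6  6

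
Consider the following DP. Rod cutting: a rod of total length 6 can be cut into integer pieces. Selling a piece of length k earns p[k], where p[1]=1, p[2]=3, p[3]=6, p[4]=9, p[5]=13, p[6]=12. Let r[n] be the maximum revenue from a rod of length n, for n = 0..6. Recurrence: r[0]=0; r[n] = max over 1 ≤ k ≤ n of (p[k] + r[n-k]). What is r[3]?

6

   n    0    1    2    3    4    5    6
r[n]    0    1    3    6    9   13   14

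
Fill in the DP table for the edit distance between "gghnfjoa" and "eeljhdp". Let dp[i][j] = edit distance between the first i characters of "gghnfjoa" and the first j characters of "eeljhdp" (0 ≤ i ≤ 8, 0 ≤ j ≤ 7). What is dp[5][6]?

6

   ''  e  e  l  j  h  d  p
''  0  1  2  3  4  5  6  7
 g  1  1  2  3  4  5  6  7
 g  2  2  2  3  4  5  6  7
 h  3  3  3  3  4  4  5  6
 n  4  4  4  4  4  5  5  6
 f  5  5  5  5  5  5  6  6
 j  6  6  6  6  5  6  6  7
 o  7  7  7  7  6  6  7  7
 a  8  8  8  8  7  7  7  8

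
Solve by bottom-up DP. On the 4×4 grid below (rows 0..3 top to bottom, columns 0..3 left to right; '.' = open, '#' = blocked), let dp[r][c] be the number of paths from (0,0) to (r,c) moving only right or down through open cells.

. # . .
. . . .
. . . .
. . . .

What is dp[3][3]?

r\c   0   1   2   3
  0   1   0   0   0
  1   1   1   1   1
  2   1   2   3   4
  3   1   3   6  10

10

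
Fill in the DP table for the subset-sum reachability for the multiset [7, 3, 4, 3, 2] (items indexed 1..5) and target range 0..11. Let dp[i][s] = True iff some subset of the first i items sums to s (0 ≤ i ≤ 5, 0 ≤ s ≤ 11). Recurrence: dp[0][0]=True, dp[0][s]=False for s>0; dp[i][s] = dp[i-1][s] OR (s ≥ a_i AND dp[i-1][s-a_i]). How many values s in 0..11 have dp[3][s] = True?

6

i\s   0   1   2   3   4   5   6   7   8   9  10  11
  0   T   F   F   F   F   F   F   F   F   F   F   F
  1   T   F   F   F   F   F   F   T   F   F   F   F
  2   T   F   F   T   F   F   F   T   F   F   T   F
  3   T   F   F   T   T   F   F   T   F   F   T   T
  4   T   F   F   T   T   F   T   T   F   F   T   T
  5   T   F   T   T   T   T   T   T   T   T   T   T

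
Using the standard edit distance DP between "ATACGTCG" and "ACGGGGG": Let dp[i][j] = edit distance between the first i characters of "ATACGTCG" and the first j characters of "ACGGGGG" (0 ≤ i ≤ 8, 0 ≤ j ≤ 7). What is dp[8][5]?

   ''  A  C  G  G  G  G  G
''  0  1  2  3  4  5  6  7
 A  1  0  1  2  3  4  5  6
 T  2  1  1  2  3  4  5  6
 A  3  2  2  2  3  4  5  6
 C  4  3  2  3  3  4  5  6
 G  5  4  3  2  3  3  4  5
 T  6  5  4  3  3  4  4  5
 C  7  6  5  4  4  4  5  5
 G  8  7  6  5  4  4  4  5

4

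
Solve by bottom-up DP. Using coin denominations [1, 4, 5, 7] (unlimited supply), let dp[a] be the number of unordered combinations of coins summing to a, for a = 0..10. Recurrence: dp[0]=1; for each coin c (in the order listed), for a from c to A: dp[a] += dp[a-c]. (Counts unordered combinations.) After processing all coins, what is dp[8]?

after  coin     0     1     2     3     4     5     6     7     8     9    10
          1     1     1     1     1     1     1     1     1     1     1     1
          4     1     1     1     1     2     2     2     2     3     3     3
          5     1     1     1     1     2     3     3     3     4     5     6
          7     1     1     1     1     2     3     3     4     5     6     7

5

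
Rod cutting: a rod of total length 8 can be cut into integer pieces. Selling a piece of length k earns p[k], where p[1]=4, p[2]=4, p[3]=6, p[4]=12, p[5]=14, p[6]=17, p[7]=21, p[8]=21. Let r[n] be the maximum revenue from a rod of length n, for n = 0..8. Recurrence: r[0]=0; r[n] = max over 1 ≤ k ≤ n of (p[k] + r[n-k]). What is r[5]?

20

   n    0    1    2    3    4    5    6    7    8
r[n]    0    4    8   12   16   20   24   28   32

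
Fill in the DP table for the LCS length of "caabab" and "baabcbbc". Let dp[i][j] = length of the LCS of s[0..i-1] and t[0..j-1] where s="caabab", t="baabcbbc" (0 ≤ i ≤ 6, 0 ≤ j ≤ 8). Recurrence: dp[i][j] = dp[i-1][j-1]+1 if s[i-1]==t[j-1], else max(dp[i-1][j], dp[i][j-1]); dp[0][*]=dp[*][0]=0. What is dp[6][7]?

4

   ''  b  a  a  b  c  b  b  c
''  0  0  0  0  0  0  0  0  0
 c  0  0  0  0  0  1  1  1  1
 a  0  0  1  1  1  1  1  1  1
 a  0  0  1  2  2  2  2  2  2
 b  0  1  1  2  3  3  3  3  3
 a  0  1  2  2  3  3  3  3  3
 b  0  1  2  2  3  3  4  4  4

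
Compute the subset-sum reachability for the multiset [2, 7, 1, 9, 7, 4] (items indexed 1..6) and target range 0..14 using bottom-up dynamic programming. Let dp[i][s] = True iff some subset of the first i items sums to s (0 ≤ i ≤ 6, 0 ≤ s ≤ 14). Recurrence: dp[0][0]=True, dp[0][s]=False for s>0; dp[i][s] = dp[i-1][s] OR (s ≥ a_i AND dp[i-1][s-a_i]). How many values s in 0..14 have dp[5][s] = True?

11

i\s   0   1   2   3   4   5   6   7   8   9  10  11  12  13  14
  0   T   F   F   F   F   F   F   F   F   F   F   F   F   F   F
  1   T   F   T   F   F   F   F   F   F   F   F   F   F   F   F
  2   T   F   T   F   F   F   F   T   F   T   F   F   F   F   F
  3   T   T   T   T   F   F   F   T   T   T   T   F   F   F   F
  4   T   T   T   T   F   F   F   T   T   T   T   T   T   F   F
  5   T   T   T   T   F   F   F   T   T   T   T   T   T   F   T
  6   T   T   T   T   T   T   T   T   T   T   T   T   T   T   T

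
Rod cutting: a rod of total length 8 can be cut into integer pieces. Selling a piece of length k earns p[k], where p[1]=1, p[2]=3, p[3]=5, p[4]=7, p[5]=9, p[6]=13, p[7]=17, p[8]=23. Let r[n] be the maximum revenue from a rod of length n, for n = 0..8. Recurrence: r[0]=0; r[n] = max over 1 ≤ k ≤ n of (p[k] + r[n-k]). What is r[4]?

   n    0    1    2    3    4    5    6    7    8
r[n]    0    1    3    5    7    9   13   17   23

7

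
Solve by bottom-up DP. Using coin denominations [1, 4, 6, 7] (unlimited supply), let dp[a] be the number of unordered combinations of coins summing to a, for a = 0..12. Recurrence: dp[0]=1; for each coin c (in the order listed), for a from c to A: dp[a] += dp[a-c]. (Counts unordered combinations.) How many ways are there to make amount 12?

after  coin     0     1     2     3     4     5     6     7     8     9    10    11    12
          1     1     1     1     1     1     1     1     1     1     1     1     1     1
          4     1     1     1     1     2     2     2     2     3     3     3     3     4
          6     1     1     1     1     2     2     3     3     4     4     5     5     7
          7     1     1     1     1     2     2     3     4     5     5     6     7     9

9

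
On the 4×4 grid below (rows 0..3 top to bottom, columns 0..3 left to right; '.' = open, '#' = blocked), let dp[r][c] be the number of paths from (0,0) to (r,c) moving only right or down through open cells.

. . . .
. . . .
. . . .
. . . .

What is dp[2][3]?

10

r\c   0   1   2   3
  0   1   1   1   1
  1   1   2   3   4
  2   1   3   6  10
  3   1   4  10  20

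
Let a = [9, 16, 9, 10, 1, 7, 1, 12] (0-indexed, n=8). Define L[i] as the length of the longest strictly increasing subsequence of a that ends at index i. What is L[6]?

1

   i    0    1    2    3    4    5    6    7
a[i]    9   16    9   10    1    7    1   12
L[i]    1    2    1    2    1    2    1    3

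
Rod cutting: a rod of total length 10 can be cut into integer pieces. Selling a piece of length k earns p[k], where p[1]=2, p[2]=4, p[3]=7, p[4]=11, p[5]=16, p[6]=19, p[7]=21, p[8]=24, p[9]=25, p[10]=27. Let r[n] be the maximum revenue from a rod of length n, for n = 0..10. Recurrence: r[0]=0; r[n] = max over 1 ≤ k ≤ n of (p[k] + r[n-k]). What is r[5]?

16

   n    0    1    2    3    4    5    6    7    8    9   10
r[n]    0    2    4    7   11   16   19   21   24   27   32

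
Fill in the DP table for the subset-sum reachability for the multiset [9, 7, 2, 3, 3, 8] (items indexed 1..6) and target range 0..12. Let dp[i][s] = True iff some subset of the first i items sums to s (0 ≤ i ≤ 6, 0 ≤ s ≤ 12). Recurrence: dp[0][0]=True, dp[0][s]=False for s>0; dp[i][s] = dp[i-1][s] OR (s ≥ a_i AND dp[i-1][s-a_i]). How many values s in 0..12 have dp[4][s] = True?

9

i\s   0   1   2   3   4   5   6   7   8   9  10  11  12
  0   T   F   F   F   F   F   F   F   F   F   F   F   F
  1   T   F   F   F   F   F   F   F   F   T   F   F   F
  2   T   F   F   F   F   F   F   T   F   T   F   F   F
  3   T   F   T   F   F   F   F   T   F   T   F   T   F
  4   T   F   T   T   F   T   F   T   F   T   T   T   T
  5   T   F   T   T   F   T   T   T   T   T   T   T   T
  6   T   F   T   T   F   T   T   T   T   T   T   T   T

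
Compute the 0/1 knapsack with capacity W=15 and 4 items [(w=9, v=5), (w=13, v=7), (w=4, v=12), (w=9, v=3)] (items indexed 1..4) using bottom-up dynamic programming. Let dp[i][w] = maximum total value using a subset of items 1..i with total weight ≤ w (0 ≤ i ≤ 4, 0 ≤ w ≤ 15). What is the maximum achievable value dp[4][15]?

i\w   0   1   2   3   4   5   6   7   8   9  10  11  12  13  14  15
  0   0   0   0   0   0   0   0   0   0   0   0   0   0   0   0   0
  1   0   0   0   0   0   0   0   0   0   5   5   5   5   5   5   5
  2   0   0   0   0   0   0   0   0   0   5   5   5   5   7   7   7
  3   0   0   0   0  12  12  12  12  12  12  12  12  12  17  17  17
  4   0   0   0   0  12  12  12  12  12  12  12  12  12  17  17  17

17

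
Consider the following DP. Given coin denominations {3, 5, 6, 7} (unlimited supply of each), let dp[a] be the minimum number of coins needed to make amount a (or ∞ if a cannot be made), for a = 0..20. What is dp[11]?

2

 a  0  1  2  3  4  5  6  7  8  9 10 11 12 13 14 15 16 17 18 19 20
dp  0  -  -  1  -  1  1  1  2  2  2  2  2  2  2  3  3  3  3  3  3
(- denotes ∞ / unreachable)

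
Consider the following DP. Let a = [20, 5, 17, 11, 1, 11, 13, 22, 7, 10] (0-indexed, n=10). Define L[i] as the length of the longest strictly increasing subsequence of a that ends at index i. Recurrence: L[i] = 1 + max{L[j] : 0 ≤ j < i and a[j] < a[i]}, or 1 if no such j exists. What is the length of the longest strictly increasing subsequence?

   i    0    1    2    3    4    5    6    7    8    9
a[i]   20    5   17   11    1   11   13   22    7   10
L[i]    1    1    2    2    1    2    3    4    2    3

4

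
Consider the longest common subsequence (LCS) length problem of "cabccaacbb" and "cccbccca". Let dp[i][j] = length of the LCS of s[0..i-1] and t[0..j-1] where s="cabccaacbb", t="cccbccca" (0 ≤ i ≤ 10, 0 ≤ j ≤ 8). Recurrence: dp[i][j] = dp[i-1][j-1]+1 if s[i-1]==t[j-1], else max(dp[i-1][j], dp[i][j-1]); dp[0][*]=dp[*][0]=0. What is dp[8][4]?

3

   ''  c  c  c  b  c  c  c  a
''  0  0  0  0  0  0  0  0  0
 c  0  1  1  1  1  1  1  1  1
 a  0  1  1  1  1  1  1  1  2
 b  0  1  1  1  2  2  2  2  2
 c  0  1  2  2  2  3  3  3  3
 c  0  1  2  3  3  3  4  4  4
 a  0  1  2  3  3  3  4  4  5
 a  0  1  2  3  3  3  4  4  5
 c  0  1  2  3  3  4  4  5  5
 b  0  1  2  3  4  4  4  5  5
 b  0  1  2  3  4  4  4  5  5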